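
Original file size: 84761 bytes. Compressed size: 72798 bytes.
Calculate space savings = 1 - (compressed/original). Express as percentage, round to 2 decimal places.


ratio = compressed/original = 72798/84761 = 0.858862
savings = 1 - ratio = 1 - 0.858862 = 0.141138
as a percentage: 0.141138 * 100 = 14.11%

Space savings = 1 - 72798/84761 = 14.11%


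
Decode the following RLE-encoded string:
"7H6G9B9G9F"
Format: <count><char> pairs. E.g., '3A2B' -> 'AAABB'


Expanding each <count><char> pair:
  7H -> 'HHHHHHH'
  6G -> 'GGGGGG'
  9B -> 'BBBBBBBBB'
  9G -> 'GGGGGGGGG'
  9F -> 'FFFFFFFFF'

Decoded = HHHHHHHGGGGGGBBBBBBBBBGGGGGGGGGFFFFFFFFF


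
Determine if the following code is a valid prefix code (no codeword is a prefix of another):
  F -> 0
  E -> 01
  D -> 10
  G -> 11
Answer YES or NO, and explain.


Checking each pair (does one codeword prefix another?):
  F='0' vs E='01': prefix -- VIOLATION

NO -- this is NOT a valid prefix code. F (0) is a prefix of E (01).


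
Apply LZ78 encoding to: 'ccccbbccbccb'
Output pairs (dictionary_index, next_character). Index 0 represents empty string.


LZ78 encoding steps:
Dictionary: {0: ''}
Step 1: w='' (idx 0), next='c' -> output (0, 'c'), add 'c' as idx 1
Step 2: w='c' (idx 1), next='c' -> output (1, 'c'), add 'cc' as idx 2
Step 3: w='c' (idx 1), next='b' -> output (1, 'b'), add 'cb' as idx 3
Step 4: w='' (idx 0), next='b' -> output (0, 'b'), add 'b' as idx 4
Step 5: w='cc' (idx 2), next='b' -> output (2, 'b'), add 'ccb' as idx 5
Step 6: w='ccb' (idx 5), end of input -> output (5, '')


Encoded: [(0, 'c'), (1, 'c'), (1, 'b'), (0, 'b'), (2, 'b'), (5, '')]


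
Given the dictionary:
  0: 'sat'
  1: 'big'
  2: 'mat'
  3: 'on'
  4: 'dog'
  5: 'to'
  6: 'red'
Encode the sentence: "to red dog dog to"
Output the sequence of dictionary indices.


Look up each word in the dictionary:
  'to' -> 5
  'red' -> 6
  'dog' -> 4
  'dog' -> 4
  'to' -> 5

Encoded: [5, 6, 4, 4, 5]


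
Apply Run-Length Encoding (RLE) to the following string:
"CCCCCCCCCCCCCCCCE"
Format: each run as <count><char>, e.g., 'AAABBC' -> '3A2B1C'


Scanning runs left to right:
  i=0: run of 'C' x 16 -> '16C'
  i=16: run of 'E' x 1 -> '1E'

RLE = 16C1E


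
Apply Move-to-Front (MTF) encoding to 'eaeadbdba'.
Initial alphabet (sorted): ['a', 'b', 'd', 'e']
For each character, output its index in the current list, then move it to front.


MTF encoding:
'e': index 3 in ['a', 'b', 'd', 'e'] -> ['e', 'a', 'b', 'd']
'a': index 1 in ['e', 'a', 'b', 'd'] -> ['a', 'e', 'b', 'd']
'e': index 1 in ['a', 'e', 'b', 'd'] -> ['e', 'a', 'b', 'd']
'a': index 1 in ['e', 'a', 'b', 'd'] -> ['a', 'e', 'b', 'd']
'd': index 3 in ['a', 'e', 'b', 'd'] -> ['d', 'a', 'e', 'b']
'b': index 3 in ['d', 'a', 'e', 'b'] -> ['b', 'd', 'a', 'e']
'd': index 1 in ['b', 'd', 'a', 'e'] -> ['d', 'b', 'a', 'e']
'b': index 1 in ['d', 'b', 'a', 'e'] -> ['b', 'd', 'a', 'e']
'a': index 2 in ['b', 'd', 'a', 'e'] -> ['a', 'b', 'd', 'e']


Output: [3, 1, 1, 1, 3, 3, 1, 1, 2]


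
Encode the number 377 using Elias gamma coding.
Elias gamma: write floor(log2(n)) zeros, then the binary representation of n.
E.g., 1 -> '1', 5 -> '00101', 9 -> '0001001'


num_bits = floor(log2(377)) + 1 = 9
leading_zeros = num_bits - 1 = 8
binary(377) = 101111001

Elias gamma(377) = '00000000' + '101111001' = 00000000101111001 (17 bits)


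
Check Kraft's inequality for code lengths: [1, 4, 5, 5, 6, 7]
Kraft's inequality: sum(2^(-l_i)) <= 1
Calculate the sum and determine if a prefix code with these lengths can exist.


Sum = 2^(-1) + 2^(-4) + 2^(-5) + 2^(-5) + 2^(-6) + 2^(-7)
    = 0.5 + 0.0625 + 0.03125 + 0.03125 + 0.015625 + 0.0078125
    = 83/128 = 0.6484375
Since 0.6484375 <= 1, Kraft's inequality IS satisfied.
A prefix code with these lengths CAN exist.

Kraft sum = 0.6484375. Satisfied.


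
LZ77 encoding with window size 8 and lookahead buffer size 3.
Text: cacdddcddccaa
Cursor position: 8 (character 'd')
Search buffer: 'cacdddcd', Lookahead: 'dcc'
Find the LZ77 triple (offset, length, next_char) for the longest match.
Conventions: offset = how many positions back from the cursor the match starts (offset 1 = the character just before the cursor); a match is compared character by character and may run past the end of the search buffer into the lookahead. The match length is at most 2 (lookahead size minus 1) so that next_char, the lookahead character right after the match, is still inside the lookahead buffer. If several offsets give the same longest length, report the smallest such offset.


Try each offset into the search buffer:
  offset=1 (pos 7, char 'd'): match length 1
  offset=2 (pos 6, char 'c'): match length 0
  offset=3 (pos 5, char 'd'): match length 2
  offset=4 (pos 4, char 'd'): match length 1
  offset=5 (pos 3, char 'd'): match length 1
  offset=6 (pos 2, char 'c'): match length 0
  offset=7 (pos 1, char 'a'): match length 0
  offset=8 (pos 0, char 'c'): match length 0
Longest match has length 2 at offset 3.
next_char = character at position 8 + 2 = 10 -> 'c'

Best match: offset=3, length=2 (matching 'dc' starting at position 5)
LZ77 triple: (3, 2, 'c')


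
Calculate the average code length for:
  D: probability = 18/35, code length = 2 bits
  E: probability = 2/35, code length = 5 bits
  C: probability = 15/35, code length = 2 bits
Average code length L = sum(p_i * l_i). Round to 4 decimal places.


Weighted contributions p_i * l_i:
  D: (18/35) * 2 = 36/35
  E: (2/35) * 5 = 10/35
  C: (15/35) * 2 = 30/35
Sum = (36 + 10 + 30)/35 = 76/35

L = 76/35 = 2.1714 bits/symbol


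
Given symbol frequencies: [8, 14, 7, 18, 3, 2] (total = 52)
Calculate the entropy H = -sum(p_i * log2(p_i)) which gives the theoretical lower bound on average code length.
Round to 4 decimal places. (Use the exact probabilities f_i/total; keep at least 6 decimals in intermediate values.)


Per-symbol terms -p_i * log2(p_i) with p_i = f_i/52:
  p = 8/52 = 0.153846: log2(p) = -2.700440, -p*log2(p) = 0.415452
  p = 14/52 = 0.269231: log2(p) = -1.893085, -p*log2(p) = 0.509677
  p = 7/52 = 0.134615: log2(p) = -2.893085, -p*log2(p) = 0.389454
  p = 18/52 = 0.346154: log2(p) = -1.530515, -p*log2(p) = 0.529794
  p = 3/52 = 0.057692: log2(p) = -4.115477, -p*log2(p) = 0.237431
  p = 2/52 = 0.038462: log2(p) = -4.700440, -p*log2(p) = 0.180786
H = 0.415452 + 0.509677 + 0.389454 + 0.529794 + 0.237431 + 0.180786 = 2.262594

H = 2.2626 bits/symbol


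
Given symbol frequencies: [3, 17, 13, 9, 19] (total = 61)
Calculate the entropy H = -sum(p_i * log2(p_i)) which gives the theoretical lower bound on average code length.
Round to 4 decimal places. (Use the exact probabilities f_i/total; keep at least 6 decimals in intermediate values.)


Per-symbol terms -p_i * log2(p_i) with p_i = f_i/61:
  p = 3/61 = 0.049180: log2(p) = -4.345775, -p*log2(p) = 0.213727
  p = 17/61 = 0.278689: log2(p) = -1.843274, -p*log2(p) = 0.513699
  p = 13/61 = 0.213115: log2(p) = -2.230298, -p*log2(p) = 0.475309
  p = 9/61 = 0.147541: log2(p) = -2.760812, -p*log2(p) = 0.407333
  p = 19/61 = 0.311475: log2(p) = -1.682810, -p*log2(p) = 0.524154
H = 0.213727 + 0.513699 + 0.475309 + 0.407333 + 0.524154 = 2.134222

H = 2.1342 bits/symbol


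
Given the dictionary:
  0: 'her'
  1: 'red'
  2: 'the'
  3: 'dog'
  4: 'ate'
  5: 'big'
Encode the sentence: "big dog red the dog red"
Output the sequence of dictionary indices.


Look up each word in the dictionary:
  'big' -> 5
  'dog' -> 3
  'red' -> 1
  'the' -> 2
  'dog' -> 3
  'red' -> 1

Encoded: [5, 3, 1, 2, 3, 1]


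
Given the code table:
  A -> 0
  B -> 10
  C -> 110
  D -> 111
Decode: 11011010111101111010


Decoding:
110 -> C
110 -> C
10 -> B
111 -> D
10 -> B
111 -> D
10 -> B
10 -> B


Result: CCBDBDBB


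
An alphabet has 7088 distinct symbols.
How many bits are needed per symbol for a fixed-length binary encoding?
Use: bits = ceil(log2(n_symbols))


log2(7088) = 12.7912
Bracket: 2^12 = 4096 < 7088 <= 2^13 = 8192
So ceil(log2(7088)) = 13

bits = ceil(log2(7088)) = ceil(12.7912) = 13 bits


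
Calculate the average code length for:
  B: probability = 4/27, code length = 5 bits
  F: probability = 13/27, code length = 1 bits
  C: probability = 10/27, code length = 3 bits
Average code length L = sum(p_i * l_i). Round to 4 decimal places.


Weighted contributions p_i * l_i:
  B: (4/27) * 5 = 20/27
  F: (13/27) * 1 = 13/27
  C: (10/27) * 3 = 30/27
Sum = (20 + 13 + 30)/27 = 63/27

L = 63/27 = 2.3333 bits/symbol


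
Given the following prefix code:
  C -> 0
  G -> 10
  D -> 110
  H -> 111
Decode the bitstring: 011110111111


Decoding step by step:
Bits 0 -> C
Bits 111 -> H
Bits 10 -> G
Bits 111 -> H
Bits 111 -> H


Decoded message: CHGHH


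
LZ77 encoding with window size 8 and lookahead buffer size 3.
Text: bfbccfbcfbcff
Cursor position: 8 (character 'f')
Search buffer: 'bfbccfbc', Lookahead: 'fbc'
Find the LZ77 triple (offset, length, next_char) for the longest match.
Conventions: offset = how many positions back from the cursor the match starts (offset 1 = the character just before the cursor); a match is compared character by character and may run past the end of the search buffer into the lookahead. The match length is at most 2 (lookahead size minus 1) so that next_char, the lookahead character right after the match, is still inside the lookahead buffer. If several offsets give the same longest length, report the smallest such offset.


Try each offset into the search buffer:
  offset=1 (pos 7, char 'c'): match length 0
  offset=2 (pos 6, char 'b'): match length 0
  offset=3 (pos 5, char 'f'): match length 2
  offset=4 (pos 4, char 'c'): match length 0
  offset=5 (pos 3, char 'c'): match length 0
  offset=6 (pos 2, char 'b'): match length 0
  offset=7 (pos 1, char 'f'): match length 2
  offset=8 (pos 0, char 'b'): match length 0
Longest match has length 2, found at offsets 3, 7; take the smallest, offset 3.
next_char = character at position 8 + 2 = 10 -> 'c'

Best match: offset=3, length=2 (matching 'fb' starting at position 5)
LZ77 triple: (3, 2, 'c')


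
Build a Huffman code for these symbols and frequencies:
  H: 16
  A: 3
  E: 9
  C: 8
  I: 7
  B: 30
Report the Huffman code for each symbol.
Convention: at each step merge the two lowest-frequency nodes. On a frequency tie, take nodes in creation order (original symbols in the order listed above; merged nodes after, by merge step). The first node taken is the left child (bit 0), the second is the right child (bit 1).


Huffman tree construction:
Step 1: Merge A(3) + I(7) = 10
Step 2: Merge C(8) + E(9) = 17
Step 3: Merge (A+I)(10) + H(16) = 26
Step 4: Merge (C+E)(17) + ((A+I)+H)(26) = 43
Step 5: Merge B(30) + ((C+E)+((A+I)+H))(43) = 73
Read each symbol's code off the tree from the root (left child = 0, right child = 1).

Codes:
  H: 111 (length 3)
  A: 1100 (length 4)
  E: 101 (length 3)
  C: 100 (length 3)
  I: 1101 (length 4)
  B: 0 (length 1)
Average code length: 169/73 = 2.3151 bits/symbol


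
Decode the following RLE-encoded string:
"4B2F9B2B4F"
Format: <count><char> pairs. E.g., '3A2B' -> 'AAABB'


Expanding each <count><char> pair:
  4B -> 'BBBB'
  2F -> 'FF'
  9B -> 'BBBBBBBBB'
  2B -> 'BB'
  4F -> 'FFFF'

Decoded = BBBBFFBBBBBBBBBBBFFFF


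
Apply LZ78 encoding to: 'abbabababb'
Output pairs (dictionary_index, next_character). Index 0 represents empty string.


LZ78 encoding steps:
Dictionary: {0: ''}
Step 1: w='' (idx 0), next='a' -> output (0, 'a'), add 'a' as idx 1
Step 2: w='' (idx 0), next='b' -> output (0, 'b'), add 'b' as idx 2
Step 3: w='b' (idx 2), next='a' -> output (2, 'a'), add 'ba' as idx 3
Step 4: w='ba' (idx 3), next='b' -> output (3, 'b'), add 'bab' as idx 4
Step 5: w='a' (idx 1), next='b' -> output (1, 'b'), add 'ab' as idx 5
Step 6: w='b' (idx 2), end of input -> output (2, '')


Encoded: [(0, 'a'), (0, 'b'), (2, 'a'), (3, 'b'), (1, 'b'), (2, '')]


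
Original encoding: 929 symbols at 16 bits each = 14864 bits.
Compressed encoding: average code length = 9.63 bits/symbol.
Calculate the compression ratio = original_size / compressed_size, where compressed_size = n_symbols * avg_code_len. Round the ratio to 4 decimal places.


original_size = n_symbols * orig_bits = 929 * 16 = 14864 bits
compressed_size = n_symbols * avg_code_len = 929 * 9.63 = 8946.27 bits
ratio = original_size / compressed_size = 14864 / 8946.27 = 1.6615

Compression ratio = 1.6615


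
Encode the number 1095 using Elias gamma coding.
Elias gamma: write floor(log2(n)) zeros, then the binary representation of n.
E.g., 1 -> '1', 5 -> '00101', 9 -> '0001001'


num_bits = floor(log2(1095)) + 1 = 11
leading_zeros = num_bits - 1 = 10
binary(1095) = 10001000111

Elias gamma(1095) = '0000000000' + '10001000111' = 000000000010001000111 (21 bits)


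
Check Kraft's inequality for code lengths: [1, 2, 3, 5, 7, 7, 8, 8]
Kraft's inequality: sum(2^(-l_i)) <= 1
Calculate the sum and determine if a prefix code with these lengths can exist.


Sum = 2^(-1) + 2^(-2) + 2^(-3) + 2^(-5) + 2^(-7) + 2^(-7) + 2^(-8) + 2^(-8)
    = 0.5 + 0.25 + 0.125 + 0.03125 + 0.0078125 + 0.0078125 + 0.00390625 + 0.00390625
    = 238/256 = 0.9296875
Since 0.9296875 <= 1, Kraft's inequality IS satisfied.
A prefix code with these lengths CAN exist.

Kraft sum = 0.9296875. Satisfied.


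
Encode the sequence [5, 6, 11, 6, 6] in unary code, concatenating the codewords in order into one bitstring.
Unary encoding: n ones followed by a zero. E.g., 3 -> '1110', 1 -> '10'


Encode each number as n ones followed by a terminating 0:
  5 -> 111110 (6 bits)
  6 -> 1111110 (7 bits)
  11 -> 111111111110 (12 bits)
  6 -> 1111110 (7 bits)
  6 -> 1111110 (7 bits)
Total length = 6 + 7 + 12 + 7 + 7 = 39 bits.

Unary([5, 6, 11, 6, 6]) = 111110111111011111111111011111101111110 (39 bits)


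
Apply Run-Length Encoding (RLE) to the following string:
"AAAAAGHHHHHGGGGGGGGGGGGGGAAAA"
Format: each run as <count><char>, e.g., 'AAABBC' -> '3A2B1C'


Scanning runs left to right:
  i=0: run of 'A' x 5 -> '5A'
  i=5: run of 'G' x 1 -> '1G'
  i=6: run of 'H' x 5 -> '5H'
  i=11: run of 'G' x 14 -> '14G'
  i=25: run of 'A' x 4 -> '4A'

RLE = 5A1G5H14G4A


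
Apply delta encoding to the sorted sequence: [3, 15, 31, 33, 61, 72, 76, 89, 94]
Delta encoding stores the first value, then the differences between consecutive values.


First value: 3
Deltas:
  15 - 3 = 12
  31 - 15 = 16
  33 - 31 = 2
  61 - 33 = 28
  72 - 61 = 11
  76 - 72 = 4
  89 - 76 = 13
  94 - 89 = 5


Delta encoded: [3, 12, 16, 2, 28, 11, 4, 13, 5]


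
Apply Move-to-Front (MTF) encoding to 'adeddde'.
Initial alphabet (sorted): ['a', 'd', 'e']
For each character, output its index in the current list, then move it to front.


MTF encoding:
'a': index 0 in ['a', 'd', 'e'] -> ['a', 'd', 'e']
'd': index 1 in ['a', 'd', 'e'] -> ['d', 'a', 'e']
'e': index 2 in ['d', 'a', 'e'] -> ['e', 'd', 'a']
'd': index 1 in ['e', 'd', 'a'] -> ['d', 'e', 'a']
'd': index 0 in ['d', 'e', 'a'] -> ['d', 'e', 'a']
'd': index 0 in ['d', 'e', 'a'] -> ['d', 'e', 'a']
'e': index 1 in ['d', 'e', 'a'] -> ['e', 'd', 'a']


Output: [0, 1, 2, 1, 0, 0, 1]


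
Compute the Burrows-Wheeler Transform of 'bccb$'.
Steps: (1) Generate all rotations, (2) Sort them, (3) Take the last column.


Rotations (sorted):
  0: $bccb -> last char: b
  1: b$bcc -> last char: c
  2: bccb$ -> last char: $
  3: cb$bc -> last char: c
  4: ccb$b -> last char: b


BWT = bc$cb


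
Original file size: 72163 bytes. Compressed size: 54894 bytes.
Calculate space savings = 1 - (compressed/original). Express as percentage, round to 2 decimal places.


ratio = compressed/original = 54894/72163 = 0.760695
savings = 1 - ratio = 1 - 0.760695 = 0.239305
as a percentage: 0.239305 * 100 = 23.93%

Space savings = 1 - 54894/72163 = 23.93%


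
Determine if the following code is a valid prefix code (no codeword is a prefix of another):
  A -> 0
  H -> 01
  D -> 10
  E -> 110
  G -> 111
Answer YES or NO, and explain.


Checking each pair (does one codeword prefix another?):
  A='0' vs H='01': prefix -- VIOLATION

NO -- this is NOT a valid prefix code. A (0) is a prefix of H (01).


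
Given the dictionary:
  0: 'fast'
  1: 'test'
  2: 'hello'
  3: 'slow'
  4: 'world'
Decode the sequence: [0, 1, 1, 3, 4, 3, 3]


Look up each index in the dictionary:
  0 -> 'fast'
  1 -> 'test'
  1 -> 'test'
  3 -> 'slow'
  4 -> 'world'
  3 -> 'slow'
  3 -> 'slow'

Decoded: "fast test test slow world slow slow"


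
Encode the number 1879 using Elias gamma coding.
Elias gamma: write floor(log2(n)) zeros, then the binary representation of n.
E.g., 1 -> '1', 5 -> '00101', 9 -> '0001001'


num_bits = floor(log2(1879)) + 1 = 11
leading_zeros = num_bits - 1 = 10
binary(1879) = 11101010111

Elias gamma(1879) = '0000000000' + '11101010111' = 000000000011101010111 (21 bits)


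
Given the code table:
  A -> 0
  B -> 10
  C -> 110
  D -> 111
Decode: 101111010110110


Decoding:
10 -> B
111 -> D
10 -> B
10 -> B
110 -> C
110 -> C


Result: BDBBCC


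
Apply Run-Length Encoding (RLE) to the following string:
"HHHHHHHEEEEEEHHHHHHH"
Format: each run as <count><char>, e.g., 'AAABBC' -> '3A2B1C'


Scanning runs left to right:
  i=0: run of 'H' x 7 -> '7H'
  i=7: run of 'E' x 6 -> '6E'
  i=13: run of 'H' x 7 -> '7H'

RLE = 7H6E7H


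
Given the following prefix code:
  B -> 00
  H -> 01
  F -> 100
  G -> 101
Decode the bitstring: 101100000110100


Decoding step by step:
Bits 101 -> G
Bits 100 -> F
Bits 00 -> B
Bits 01 -> H
Bits 101 -> G
Bits 00 -> B


Decoded message: GFBHGB


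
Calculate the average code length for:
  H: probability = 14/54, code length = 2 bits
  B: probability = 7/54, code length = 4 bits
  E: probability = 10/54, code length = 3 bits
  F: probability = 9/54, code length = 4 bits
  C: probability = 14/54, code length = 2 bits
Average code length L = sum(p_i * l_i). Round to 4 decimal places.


Weighted contributions p_i * l_i:
  H: (14/54) * 2 = 28/54
  B: (7/54) * 4 = 28/54
  E: (10/54) * 3 = 30/54
  F: (9/54) * 4 = 36/54
  C: (14/54) * 2 = 28/54
Sum = (28 + 28 + 30 + 36 + 28)/54 = 150/54

L = 150/54 = 2.7778 bits/symbol


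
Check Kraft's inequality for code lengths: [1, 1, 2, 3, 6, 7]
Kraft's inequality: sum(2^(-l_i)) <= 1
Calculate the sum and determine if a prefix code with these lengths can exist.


Sum = 2^(-1) + 2^(-1) + 2^(-2) + 2^(-3) + 2^(-6) + 2^(-7)
    = 0.5 + 0.5 + 0.25 + 0.125 + 0.015625 + 0.0078125
    = 179/128 = 1.3984375
Since 1.3984375 > 1, Kraft's inequality is NOT satisfied.
A prefix code with these lengths CANNOT exist.

Kraft sum = 1.3984375. Not satisfied.


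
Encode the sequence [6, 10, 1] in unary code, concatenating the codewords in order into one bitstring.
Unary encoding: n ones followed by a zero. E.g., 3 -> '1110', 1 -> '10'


Encode each number as n ones followed by a terminating 0:
  6 -> 1111110 (7 bits)
  10 -> 11111111110 (11 bits)
  1 -> 10 (2 bits)
Total length = 7 + 11 + 2 = 20 bits.

Unary([6, 10, 1]) = 11111101111111111010 (20 bits)


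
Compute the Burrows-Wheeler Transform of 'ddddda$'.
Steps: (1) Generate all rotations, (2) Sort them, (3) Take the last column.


Rotations (sorted):
  0: $ddddda -> last char: a
  1: a$ddddd -> last char: d
  2: da$dddd -> last char: d
  3: dda$ddd -> last char: d
  4: ddda$dd -> last char: d
  5: dddda$d -> last char: d
  6: ddddda$ -> last char: $


BWT = addddd$


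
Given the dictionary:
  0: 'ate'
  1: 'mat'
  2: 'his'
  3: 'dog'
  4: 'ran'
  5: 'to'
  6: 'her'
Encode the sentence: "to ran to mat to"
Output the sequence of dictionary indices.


Look up each word in the dictionary:
  'to' -> 5
  'ran' -> 4
  'to' -> 5
  'mat' -> 1
  'to' -> 5

Encoded: [5, 4, 5, 1, 5]


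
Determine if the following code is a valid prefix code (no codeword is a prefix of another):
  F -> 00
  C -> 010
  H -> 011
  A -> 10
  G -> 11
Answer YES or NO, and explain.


Checking each pair (does one codeword prefix another?):
  F='00' vs C='010': no prefix
  F='00' vs H='011': no prefix
  F='00' vs A='10': no prefix
  F='00' vs G='11': no prefix
  C='010' vs F='00': no prefix
  C='010' vs H='011': no prefix
  C='010' vs A='10': no prefix
  C='010' vs G='11': no prefix
  H='011' vs F='00': no prefix
  H='011' vs C='010': no prefix
  H='011' vs A='10': no prefix
  H='011' vs G='11': no prefix
  A='10' vs F='00': no prefix
  A='10' vs C='010': no prefix
  A='10' vs H='011': no prefix
  A='10' vs G='11': no prefix
  G='11' vs F='00': no prefix
  G='11' vs C='010': no prefix
  G='11' vs H='011': no prefix
  G='11' vs A='10': no prefix
No violation found over all pairs.

YES -- this is a valid prefix code. No codeword is a prefix of any other codeword.


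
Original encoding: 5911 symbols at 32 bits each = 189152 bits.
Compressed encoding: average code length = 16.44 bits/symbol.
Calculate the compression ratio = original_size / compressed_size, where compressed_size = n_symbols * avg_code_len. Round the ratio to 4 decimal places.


original_size = n_symbols * orig_bits = 5911 * 32 = 189152 bits
compressed_size = n_symbols * avg_code_len = 5911 * 16.44 = 97176.84 bits
ratio = original_size / compressed_size = 189152 / 97176.84 = 1.9465

Compression ratio = 1.9465


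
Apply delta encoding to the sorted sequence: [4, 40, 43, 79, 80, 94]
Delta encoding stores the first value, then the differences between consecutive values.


First value: 4
Deltas:
  40 - 4 = 36
  43 - 40 = 3
  79 - 43 = 36
  80 - 79 = 1
  94 - 80 = 14


Delta encoded: [4, 36, 3, 36, 1, 14]


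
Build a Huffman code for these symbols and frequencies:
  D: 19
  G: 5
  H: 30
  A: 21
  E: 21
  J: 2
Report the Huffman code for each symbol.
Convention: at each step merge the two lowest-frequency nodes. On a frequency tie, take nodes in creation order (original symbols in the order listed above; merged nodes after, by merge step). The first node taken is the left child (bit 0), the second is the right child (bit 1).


Huffman tree construction:
Step 1: Merge J(2) + G(5) = 7
Step 2: Merge (J+G)(7) + D(19) = 26
Step 3: Merge A(21) + E(21) = 42
Step 4: Merge ((J+G)+D)(26) + H(30) = 56
Step 5: Merge (A+E)(42) + (((J+G)+D)+H)(56) = 98
Read each symbol's code off the tree from the root (left child = 0, right child = 1).

Codes:
  D: 101 (length 3)
  G: 1001 (length 4)
  H: 11 (length 2)
  A: 00 (length 2)
  E: 01 (length 2)
  J: 1000 (length 4)
Average code length: 229/98 = 2.3367 bits/symbol


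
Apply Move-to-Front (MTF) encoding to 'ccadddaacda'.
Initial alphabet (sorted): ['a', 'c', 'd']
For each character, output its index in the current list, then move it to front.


MTF encoding:
'c': index 1 in ['a', 'c', 'd'] -> ['c', 'a', 'd']
'c': index 0 in ['c', 'a', 'd'] -> ['c', 'a', 'd']
'a': index 1 in ['c', 'a', 'd'] -> ['a', 'c', 'd']
'd': index 2 in ['a', 'c', 'd'] -> ['d', 'a', 'c']
'd': index 0 in ['d', 'a', 'c'] -> ['d', 'a', 'c']
'd': index 0 in ['d', 'a', 'c'] -> ['d', 'a', 'c']
'a': index 1 in ['d', 'a', 'c'] -> ['a', 'd', 'c']
'a': index 0 in ['a', 'd', 'c'] -> ['a', 'd', 'c']
'c': index 2 in ['a', 'd', 'c'] -> ['c', 'a', 'd']
'd': index 2 in ['c', 'a', 'd'] -> ['d', 'c', 'a']
'a': index 2 in ['d', 'c', 'a'] -> ['a', 'd', 'c']


Output: [1, 0, 1, 2, 0, 0, 1, 0, 2, 2, 2]


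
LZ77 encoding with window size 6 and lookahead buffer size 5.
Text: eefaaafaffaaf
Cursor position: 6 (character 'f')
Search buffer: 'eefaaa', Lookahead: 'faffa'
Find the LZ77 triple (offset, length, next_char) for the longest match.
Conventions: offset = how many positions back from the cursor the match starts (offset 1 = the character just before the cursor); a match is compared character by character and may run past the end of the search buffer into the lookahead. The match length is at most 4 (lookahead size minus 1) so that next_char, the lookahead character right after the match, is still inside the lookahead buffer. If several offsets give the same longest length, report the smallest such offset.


Try each offset into the search buffer:
  offset=1 (pos 5, char 'a'): match length 0
  offset=2 (pos 4, char 'a'): match length 0
  offset=3 (pos 3, char 'a'): match length 0
  offset=4 (pos 2, char 'f'): match length 2
  offset=5 (pos 1, char 'e'): match length 0
  offset=6 (pos 0, char 'e'): match length 0
Longest match has length 2 at offset 4.
next_char = character at position 6 + 2 = 8 -> 'f'

Best match: offset=4, length=2 (matching 'fa' starting at position 2)
LZ77 triple: (4, 2, 'f')


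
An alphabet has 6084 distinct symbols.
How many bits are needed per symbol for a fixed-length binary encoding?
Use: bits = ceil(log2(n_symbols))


log2(6084) = 12.5708
Bracket: 2^12 = 4096 < 6084 <= 2^13 = 8192
So ceil(log2(6084)) = 13

bits = ceil(log2(6084)) = ceil(12.5708) = 13 bits


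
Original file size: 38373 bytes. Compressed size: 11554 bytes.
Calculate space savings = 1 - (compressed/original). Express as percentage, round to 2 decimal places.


ratio = compressed/original = 11554/38373 = 0.301097
savings = 1 - ratio = 1 - 0.301097 = 0.698903
as a percentage: 0.698903 * 100 = 69.89%

Space savings = 1 - 11554/38373 = 69.89%


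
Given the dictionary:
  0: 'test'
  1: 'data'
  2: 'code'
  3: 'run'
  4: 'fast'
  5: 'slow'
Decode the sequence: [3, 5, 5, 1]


Look up each index in the dictionary:
  3 -> 'run'
  5 -> 'slow'
  5 -> 'slow'
  1 -> 'data'

Decoded: "run slow slow data"


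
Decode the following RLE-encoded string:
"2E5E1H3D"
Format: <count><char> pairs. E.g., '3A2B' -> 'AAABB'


Expanding each <count><char> pair:
  2E -> 'EE'
  5E -> 'EEEEE'
  1H -> 'H'
  3D -> 'DDD'

Decoded = EEEEEEEHDDD


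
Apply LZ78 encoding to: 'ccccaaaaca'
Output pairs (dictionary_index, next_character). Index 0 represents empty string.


LZ78 encoding steps:
Dictionary: {0: ''}
Step 1: w='' (idx 0), next='c' -> output (0, 'c'), add 'c' as idx 1
Step 2: w='c' (idx 1), next='c' -> output (1, 'c'), add 'cc' as idx 2
Step 3: w='c' (idx 1), next='a' -> output (1, 'a'), add 'ca' as idx 3
Step 4: w='' (idx 0), next='a' -> output (0, 'a'), add 'a' as idx 4
Step 5: w='a' (idx 4), next='a' -> output (4, 'a'), add 'aa' as idx 5
Step 6: w='ca' (idx 3), end of input -> output (3, '')


Encoded: [(0, 'c'), (1, 'c'), (1, 'a'), (0, 'a'), (4, 'a'), (3, '')]


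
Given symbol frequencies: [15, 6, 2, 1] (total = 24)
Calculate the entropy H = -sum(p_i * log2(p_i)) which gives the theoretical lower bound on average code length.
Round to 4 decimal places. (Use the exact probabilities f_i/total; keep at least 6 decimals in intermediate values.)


Per-symbol terms -p_i * log2(p_i) with p_i = f_i/24:
  p = 15/24 = 0.625000: log2(p) = -0.678072, -p*log2(p) = 0.423795
  p = 6/24 = 0.250000: log2(p) = -2.000000, -p*log2(p) = 0.500000
  p = 2/24 = 0.083333: log2(p) = -3.584963, -p*log2(p) = 0.298747
  p = 1/24 = 0.041667: log2(p) = -4.584963, -p*log2(p) = 0.191040
H = 0.423795 + 0.500000 + 0.298747 + 0.191040 = 1.413582

H = 1.4136 bits/symbol


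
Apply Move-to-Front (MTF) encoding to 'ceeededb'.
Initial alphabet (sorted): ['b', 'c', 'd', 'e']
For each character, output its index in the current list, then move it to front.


MTF encoding:
'c': index 1 in ['b', 'c', 'd', 'e'] -> ['c', 'b', 'd', 'e']
'e': index 3 in ['c', 'b', 'd', 'e'] -> ['e', 'c', 'b', 'd']
'e': index 0 in ['e', 'c', 'b', 'd'] -> ['e', 'c', 'b', 'd']
'e': index 0 in ['e', 'c', 'b', 'd'] -> ['e', 'c', 'b', 'd']
'd': index 3 in ['e', 'c', 'b', 'd'] -> ['d', 'e', 'c', 'b']
'e': index 1 in ['d', 'e', 'c', 'b'] -> ['e', 'd', 'c', 'b']
'd': index 1 in ['e', 'd', 'c', 'b'] -> ['d', 'e', 'c', 'b']
'b': index 3 in ['d', 'e', 'c', 'b'] -> ['b', 'd', 'e', 'c']


Output: [1, 3, 0, 0, 3, 1, 1, 3]


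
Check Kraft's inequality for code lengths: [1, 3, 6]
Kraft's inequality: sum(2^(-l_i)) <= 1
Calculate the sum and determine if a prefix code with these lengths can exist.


Sum = 2^(-1) + 2^(-3) + 2^(-6)
    = 0.5 + 0.125 + 0.015625
    = 41/64 = 0.640625
Since 0.640625 <= 1, Kraft's inequality IS satisfied.
A prefix code with these lengths CAN exist.

Kraft sum = 0.640625. Satisfied.


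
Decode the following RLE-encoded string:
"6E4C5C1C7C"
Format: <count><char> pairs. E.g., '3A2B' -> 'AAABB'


Expanding each <count><char> pair:
  6E -> 'EEEEEE'
  4C -> 'CCCC'
  5C -> 'CCCCC'
  1C -> 'C'
  7C -> 'CCCCCCC'

Decoded = EEEEEECCCCCCCCCCCCCCCCC


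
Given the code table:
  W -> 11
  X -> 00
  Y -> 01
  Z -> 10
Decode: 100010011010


Decoding:
10 -> Z
00 -> X
10 -> Z
01 -> Y
10 -> Z
10 -> Z


Result: ZXZYZZ


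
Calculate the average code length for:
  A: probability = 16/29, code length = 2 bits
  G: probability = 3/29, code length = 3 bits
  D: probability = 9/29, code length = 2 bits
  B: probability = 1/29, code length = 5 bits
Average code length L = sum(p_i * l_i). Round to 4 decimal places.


Weighted contributions p_i * l_i:
  A: (16/29) * 2 = 32/29
  G: (3/29) * 3 = 9/29
  D: (9/29) * 2 = 18/29
  B: (1/29) * 5 = 5/29
Sum = (32 + 9 + 18 + 5)/29 = 64/29

L = 64/29 = 2.2069 bits/symbol


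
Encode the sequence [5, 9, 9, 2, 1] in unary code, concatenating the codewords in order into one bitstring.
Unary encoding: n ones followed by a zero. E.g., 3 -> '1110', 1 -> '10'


Encode each number as n ones followed by a terminating 0:
  5 -> 111110 (6 bits)
  9 -> 1111111110 (10 bits)
  9 -> 1111111110 (10 bits)
  2 -> 110 (3 bits)
  1 -> 10 (2 bits)
Total length = 6 + 10 + 10 + 3 + 2 = 31 bits.

Unary([5, 9, 9, 2, 1]) = 1111101111111110111111111011010 (31 bits)


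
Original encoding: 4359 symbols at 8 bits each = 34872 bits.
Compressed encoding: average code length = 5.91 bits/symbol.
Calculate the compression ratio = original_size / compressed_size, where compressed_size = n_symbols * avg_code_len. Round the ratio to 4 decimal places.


original_size = n_symbols * orig_bits = 4359 * 8 = 34872 bits
compressed_size = n_symbols * avg_code_len = 4359 * 5.91 = 25761.69 bits
ratio = original_size / compressed_size = 34872 / 25761.69 = 1.3536

Compression ratio = 1.3536


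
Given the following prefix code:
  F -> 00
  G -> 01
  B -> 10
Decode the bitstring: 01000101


Decoding step by step:
Bits 01 -> G
Bits 00 -> F
Bits 01 -> G
Bits 01 -> G


Decoded message: GFGG


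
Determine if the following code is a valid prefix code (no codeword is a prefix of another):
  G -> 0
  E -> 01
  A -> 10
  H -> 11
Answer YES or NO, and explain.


Checking each pair (does one codeword prefix another?):
  G='0' vs E='01': prefix -- VIOLATION

NO -- this is NOT a valid prefix code. G (0) is a prefix of E (01).


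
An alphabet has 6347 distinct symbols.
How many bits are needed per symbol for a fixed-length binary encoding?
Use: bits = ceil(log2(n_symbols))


log2(6347) = 12.6319
Bracket: 2^12 = 4096 < 6347 <= 2^13 = 8192
So ceil(log2(6347)) = 13

bits = ceil(log2(6347)) = ceil(12.6319) = 13 bits


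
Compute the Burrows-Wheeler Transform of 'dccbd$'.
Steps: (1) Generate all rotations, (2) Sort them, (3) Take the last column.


Rotations (sorted):
  0: $dccbd -> last char: d
  1: bd$dcc -> last char: c
  2: cbd$dc -> last char: c
  3: ccbd$d -> last char: d
  4: d$dccb -> last char: b
  5: dccbd$ -> last char: $


BWT = dccdb$


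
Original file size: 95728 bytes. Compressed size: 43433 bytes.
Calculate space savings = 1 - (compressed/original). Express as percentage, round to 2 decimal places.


ratio = compressed/original = 43433/95728 = 0.453713
savings = 1 - ratio = 1 - 0.453713 = 0.546287
as a percentage: 0.546287 * 100 = 54.63%

Space savings = 1 - 43433/95728 = 54.63%


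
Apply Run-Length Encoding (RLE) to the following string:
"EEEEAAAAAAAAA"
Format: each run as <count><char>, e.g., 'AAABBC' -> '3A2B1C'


Scanning runs left to right:
  i=0: run of 'E' x 4 -> '4E'
  i=4: run of 'A' x 9 -> '9A'

RLE = 4E9A


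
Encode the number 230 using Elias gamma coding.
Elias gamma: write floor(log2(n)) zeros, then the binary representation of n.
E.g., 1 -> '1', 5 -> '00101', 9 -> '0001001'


num_bits = floor(log2(230)) + 1 = 8
leading_zeros = num_bits - 1 = 7
binary(230) = 11100110

Elias gamma(230) = '0000000' + '11100110' = 000000011100110 (15 bits)


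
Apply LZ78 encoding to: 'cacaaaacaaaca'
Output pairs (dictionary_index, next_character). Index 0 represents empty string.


LZ78 encoding steps:
Dictionary: {0: ''}
Step 1: w='' (idx 0), next='c' -> output (0, 'c'), add 'c' as idx 1
Step 2: w='' (idx 0), next='a' -> output (0, 'a'), add 'a' as idx 2
Step 3: w='c' (idx 1), next='a' -> output (1, 'a'), add 'ca' as idx 3
Step 4: w='a' (idx 2), next='a' -> output (2, 'a'), add 'aa' as idx 4
Step 5: w='a' (idx 2), next='c' -> output (2, 'c'), add 'ac' as idx 5
Step 6: w='aa' (idx 4), next='a' -> output (4, 'a'), add 'aaa' as idx 6
Step 7: w='ca' (idx 3), end of input -> output (3, '')


Encoded: [(0, 'c'), (0, 'a'), (1, 'a'), (2, 'a'), (2, 'c'), (4, 'a'), (3, '')]


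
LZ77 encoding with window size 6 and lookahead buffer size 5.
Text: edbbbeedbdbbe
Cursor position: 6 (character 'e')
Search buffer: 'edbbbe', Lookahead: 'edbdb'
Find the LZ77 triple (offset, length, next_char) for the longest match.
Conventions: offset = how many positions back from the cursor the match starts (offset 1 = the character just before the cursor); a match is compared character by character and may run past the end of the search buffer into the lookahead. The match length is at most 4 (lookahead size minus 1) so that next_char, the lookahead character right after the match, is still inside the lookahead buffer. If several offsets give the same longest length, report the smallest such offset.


Try each offset into the search buffer:
  offset=1 (pos 5, char 'e'): match length 1
  offset=2 (pos 4, char 'b'): match length 0
  offset=3 (pos 3, char 'b'): match length 0
  offset=4 (pos 2, char 'b'): match length 0
  offset=5 (pos 1, char 'd'): match length 0
  offset=6 (pos 0, char 'e'): match length 3
Longest match has length 3 at offset 6.
next_char = character at position 6 + 3 = 9 -> 'd'

Best match: offset=6, length=3 (matching 'edb' starting at position 0)
LZ77 triple: (6, 3, 'd')


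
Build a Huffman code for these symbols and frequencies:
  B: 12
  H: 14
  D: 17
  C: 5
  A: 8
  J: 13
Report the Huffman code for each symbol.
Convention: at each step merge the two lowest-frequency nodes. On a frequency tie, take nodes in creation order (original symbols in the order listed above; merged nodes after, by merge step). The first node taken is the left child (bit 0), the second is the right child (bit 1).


Huffman tree construction:
Step 1: Merge C(5) + A(8) = 13
Step 2: Merge B(12) + J(13) = 25
Step 3: Merge (C+A)(13) + H(14) = 27
Step 4: Merge D(17) + (B+J)(25) = 42
Step 5: Merge ((C+A)+H)(27) + (D+(B+J))(42) = 69
Read each symbol's code off the tree from the root (left child = 0, right child = 1).

Codes:
  B: 110 (length 3)
  H: 01 (length 2)
  D: 10 (length 2)
  C: 000 (length 3)
  A: 001 (length 3)
  J: 111 (length 3)
Average code length: 176/69 = 2.5507 bits/symbol


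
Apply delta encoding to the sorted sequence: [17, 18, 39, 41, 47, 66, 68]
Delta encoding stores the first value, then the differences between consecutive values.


First value: 17
Deltas:
  18 - 17 = 1
  39 - 18 = 21
  41 - 39 = 2
  47 - 41 = 6
  66 - 47 = 19
  68 - 66 = 2


Delta encoded: [17, 1, 21, 2, 6, 19, 2]


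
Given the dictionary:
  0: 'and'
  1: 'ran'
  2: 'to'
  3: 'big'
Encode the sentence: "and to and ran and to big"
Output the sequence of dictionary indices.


Look up each word in the dictionary:
  'and' -> 0
  'to' -> 2
  'and' -> 0
  'ran' -> 1
  'and' -> 0
  'to' -> 2
  'big' -> 3

Encoded: [0, 2, 0, 1, 0, 2, 3]


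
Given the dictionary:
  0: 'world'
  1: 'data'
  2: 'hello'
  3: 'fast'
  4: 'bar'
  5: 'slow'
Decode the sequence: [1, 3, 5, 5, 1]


Look up each index in the dictionary:
  1 -> 'data'
  3 -> 'fast'
  5 -> 'slow'
  5 -> 'slow'
  1 -> 'data'

Decoded: "data fast slow slow data"


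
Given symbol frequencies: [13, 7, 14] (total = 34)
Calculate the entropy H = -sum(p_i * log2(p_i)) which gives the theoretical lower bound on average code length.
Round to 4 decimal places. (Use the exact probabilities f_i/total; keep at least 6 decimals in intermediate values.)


Per-symbol terms -p_i * log2(p_i) with p_i = f_i/34:
  p = 13/34 = 0.382353: log2(p) = -1.387023, -p*log2(p) = 0.530332
  p = 7/34 = 0.205882: log2(p) = -2.280108, -p*log2(p) = 0.469434
  p = 14/34 = 0.411765: log2(p) = -1.280108, -p*log2(p) = 0.527103
H = 0.530332 + 0.469434 + 0.527103 = 1.526869

H = 1.5269 bits/symbol


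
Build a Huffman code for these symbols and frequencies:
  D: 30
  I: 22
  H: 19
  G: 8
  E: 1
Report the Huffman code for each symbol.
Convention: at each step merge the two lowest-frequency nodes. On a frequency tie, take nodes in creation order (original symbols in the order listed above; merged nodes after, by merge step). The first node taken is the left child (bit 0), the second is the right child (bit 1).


Huffman tree construction:
Step 1: Merge E(1) + G(8) = 9
Step 2: Merge (E+G)(9) + H(19) = 28
Step 3: Merge I(22) + ((E+G)+H)(28) = 50
Step 4: Merge D(30) + (I+((E+G)+H))(50) = 80
Read each symbol's code off the tree from the root (left child = 0, right child = 1).

Codes:
  D: 0 (length 1)
  I: 10 (length 2)
  H: 111 (length 3)
  G: 1101 (length 4)
  E: 1100 (length 4)
Average code length: 167/80 = 2.0875 bits/symbol


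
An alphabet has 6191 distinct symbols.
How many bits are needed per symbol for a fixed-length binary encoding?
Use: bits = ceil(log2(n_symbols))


log2(6191) = 12.596
Bracket: 2^12 = 4096 < 6191 <= 2^13 = 8192
So ceil(log2(6191)) = 13

bits = ceil(log2(6191)) = ceil(12.596) = 13 bits


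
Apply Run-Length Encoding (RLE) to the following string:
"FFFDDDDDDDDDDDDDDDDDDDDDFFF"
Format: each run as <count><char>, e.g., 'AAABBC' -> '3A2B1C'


Scanning runs left to right:
  i=0: run of 'F' x 3 -> '3F'
  i=3: run of 'D' x 21 -> '21D'
  i=24: run of 'F' x 3 -> '3F'

RLE = 3F21D3F


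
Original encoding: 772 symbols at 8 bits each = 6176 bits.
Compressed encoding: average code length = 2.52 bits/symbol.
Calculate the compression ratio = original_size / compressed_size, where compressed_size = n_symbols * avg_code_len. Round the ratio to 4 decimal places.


original_size = n_symbols * orig_bits = 772 * 8 = 6176 bits
compressed_size = n_symbols * avg_code_len = 772 * 2.52 = 1945.44 bits
ratio = original_size / compressed_size = 6176 / 1945.44 = 3.1746

Compression ratio = 3.1746


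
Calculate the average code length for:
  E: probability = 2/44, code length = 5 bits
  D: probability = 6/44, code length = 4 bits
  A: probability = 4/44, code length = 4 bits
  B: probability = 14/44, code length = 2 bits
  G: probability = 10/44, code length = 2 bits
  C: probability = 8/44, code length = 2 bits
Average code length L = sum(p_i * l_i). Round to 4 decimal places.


Weighted contributions p_i * l_i:
  E: (2/44) * 5 = 10/44
  D: (6/44) * 4 = 24/44
  A: (4/44) * 4 = 16/44
  B: (14/44) * 2 = 28/44
  G: (10/44) * 2 = 20/44
  C: (8/44) * 2 = 16/44
Sum = (10 + 24 + 16 + 28 + 20 + 16)/44 = 114/44

L = 114/44 = 2.5909 bits/symbol


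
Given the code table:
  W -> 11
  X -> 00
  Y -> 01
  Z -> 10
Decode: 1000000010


Decoding:
10 -> Z
00 -> X
00 -> X
00 -> X
10 -> Z


Result: ZXXXZ


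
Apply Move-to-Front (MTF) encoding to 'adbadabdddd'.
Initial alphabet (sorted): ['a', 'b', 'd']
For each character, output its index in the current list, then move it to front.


MTF encoding:
'a': index 0 in ['a', 'b', 'd'] -> ['a', 'b', 'd']
'd': index 2 in ['a', 'b', 'd'] -> ['d', 'a', 'b']
'b': index 2 in ['d', 'a', 'b'] -> ['b', 'd', 'a']
'a': index 2 in ['b', 'd', 'a'] -> ['a', 'b', 'd']
'd': index 2 in ['a', 'b', 'd'] -> ['d', 'a', 'b']
'a': index 1 in ['d', 'a', 'b'] -> ['a', 'd', 'b']
'b': index 2 in ['a', 'd', 'b'] -> ['b', 'a', 'd']
'd': index 2 in ['b', 'a', 'd'] -> ['d', 'b', 'a']
'd': index 0 in ['d', 'b', 'a'] -> ['d', 'b', 'a']
'd': index 0 in ['d', 'b', 'a'] -> ['d', 'b', 'a']
'd': index 0 in ['d', 'b', 'a'] -> ['d', 'b', 'a']


Output: [0, 2, 2, 2, 2, 1, 2, 2, 0, 0, 0]


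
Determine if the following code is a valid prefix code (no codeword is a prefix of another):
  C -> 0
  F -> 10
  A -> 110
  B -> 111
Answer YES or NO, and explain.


Checking each pair (does one codeword prefix another?):
  C='0' vs F='10': no prefix
  C='0' vs A='110': no prefix
  C='0' vs B='111': no prefix
  F='10' vs C='0': no prefix
  F='10' vs A='110': no prefix
  F='10' vs B='111': no prefix
  A='110' vs C='0': no prefix
  A='110' vs F='10': no prefix
  A='110' vs B='111': no prefix
  B='111' vs C='0': no prefix
  B='111' vs F='10': no prefix
  B='111' vs A='110': no prefix
No violation found over all pairs.

YES -- this is a valid prefix code. No codeword is a prefix of any other codeword.
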